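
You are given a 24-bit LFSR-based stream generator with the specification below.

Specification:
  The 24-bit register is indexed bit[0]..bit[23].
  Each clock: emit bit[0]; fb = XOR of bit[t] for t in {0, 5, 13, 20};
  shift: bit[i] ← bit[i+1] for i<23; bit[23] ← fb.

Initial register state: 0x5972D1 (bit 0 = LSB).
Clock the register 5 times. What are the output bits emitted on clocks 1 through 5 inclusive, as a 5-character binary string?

reg_0 = 0x5972D1
clock 1: out=1, reg = 0xACB968
clock 2: out=0, reg = 0x565CB4
clock 3: out=0, reg = 0x2B2E5A
clock 4: out=0, reg = 0x95972D
clock 5: out=1, reg = 0xCACB96

10001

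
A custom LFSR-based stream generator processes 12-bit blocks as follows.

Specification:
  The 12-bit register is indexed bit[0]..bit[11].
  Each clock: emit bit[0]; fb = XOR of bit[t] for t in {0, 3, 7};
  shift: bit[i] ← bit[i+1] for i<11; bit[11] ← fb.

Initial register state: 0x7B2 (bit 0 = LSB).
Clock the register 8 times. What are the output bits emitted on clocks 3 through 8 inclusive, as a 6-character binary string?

reg_0 = 0x7B2
clock 1: out=0, reg = 0xBD9
clock 2: out=1, reg = 0xDEC
clock 3: out=0, reg = 0x6F6
clock 4: out=0, reg = 0xB7B
clock 5: out=1, reg = 0x5BD
clock 6: out=1, reg = 0xADE
clock 7: out=0, reg = 0x56F
clock 8: out=1, reg = 0x2B7

001101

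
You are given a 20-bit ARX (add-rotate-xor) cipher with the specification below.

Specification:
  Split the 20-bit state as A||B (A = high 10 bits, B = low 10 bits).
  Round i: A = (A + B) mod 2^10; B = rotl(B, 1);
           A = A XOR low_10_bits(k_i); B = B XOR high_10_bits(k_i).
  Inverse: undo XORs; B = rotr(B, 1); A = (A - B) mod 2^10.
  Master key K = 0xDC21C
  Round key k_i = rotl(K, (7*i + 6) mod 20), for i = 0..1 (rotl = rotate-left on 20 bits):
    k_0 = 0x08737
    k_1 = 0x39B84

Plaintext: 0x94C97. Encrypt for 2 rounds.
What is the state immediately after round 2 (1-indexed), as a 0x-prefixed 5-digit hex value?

s_0 = plaintext = 0x94C97
s_1 = Round(s_0, k_0) = 0x7750F
s_2 = Round(s_1, k_1) = 0x5A2F8

0x5A2F8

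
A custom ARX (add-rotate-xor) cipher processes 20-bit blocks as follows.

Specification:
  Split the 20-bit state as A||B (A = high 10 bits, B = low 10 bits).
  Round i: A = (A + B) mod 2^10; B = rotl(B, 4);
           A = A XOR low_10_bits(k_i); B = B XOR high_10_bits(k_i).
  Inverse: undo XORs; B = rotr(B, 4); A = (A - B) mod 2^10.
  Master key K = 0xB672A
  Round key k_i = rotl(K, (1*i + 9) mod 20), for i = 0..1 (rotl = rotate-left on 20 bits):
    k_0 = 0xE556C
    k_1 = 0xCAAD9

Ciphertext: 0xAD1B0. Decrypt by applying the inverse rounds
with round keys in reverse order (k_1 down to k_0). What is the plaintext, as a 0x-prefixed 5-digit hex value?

s_0 = ciphertext = 0xAD1B0
s_1 = InvRound(s_0, k_1) = 0x712A9
s_2 = InvRound(s_1, k_0) = 0x65713

0x65713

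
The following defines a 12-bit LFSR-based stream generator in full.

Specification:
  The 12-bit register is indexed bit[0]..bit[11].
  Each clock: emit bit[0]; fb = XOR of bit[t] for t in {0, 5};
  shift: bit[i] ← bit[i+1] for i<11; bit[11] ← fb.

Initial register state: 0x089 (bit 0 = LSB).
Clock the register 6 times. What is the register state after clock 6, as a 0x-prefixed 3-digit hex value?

reg_0 = 0x089
clock 1: out=1, reg = 0x844
clock 2: out=0, reg = 0x422
clock 3: out=0, reg = 0xA11
clock 4: out=1, reg = 0xD08
clock 5: out=0, reg = 0x684
clock 6: out=0, reg = 0x342

0x342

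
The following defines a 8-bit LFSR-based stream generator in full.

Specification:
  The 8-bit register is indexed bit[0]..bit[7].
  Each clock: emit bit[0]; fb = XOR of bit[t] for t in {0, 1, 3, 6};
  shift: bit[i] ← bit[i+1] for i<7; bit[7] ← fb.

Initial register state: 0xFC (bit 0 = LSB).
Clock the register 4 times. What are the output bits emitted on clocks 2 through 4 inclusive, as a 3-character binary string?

011

reg_0 = 0xFC
clock 1: out=0, reg = 0x7E
clock 2: out=0, reg = 0xBF
clock 3: out=1, reg = 0xDF
clock 4: out=1, reg = 0x6F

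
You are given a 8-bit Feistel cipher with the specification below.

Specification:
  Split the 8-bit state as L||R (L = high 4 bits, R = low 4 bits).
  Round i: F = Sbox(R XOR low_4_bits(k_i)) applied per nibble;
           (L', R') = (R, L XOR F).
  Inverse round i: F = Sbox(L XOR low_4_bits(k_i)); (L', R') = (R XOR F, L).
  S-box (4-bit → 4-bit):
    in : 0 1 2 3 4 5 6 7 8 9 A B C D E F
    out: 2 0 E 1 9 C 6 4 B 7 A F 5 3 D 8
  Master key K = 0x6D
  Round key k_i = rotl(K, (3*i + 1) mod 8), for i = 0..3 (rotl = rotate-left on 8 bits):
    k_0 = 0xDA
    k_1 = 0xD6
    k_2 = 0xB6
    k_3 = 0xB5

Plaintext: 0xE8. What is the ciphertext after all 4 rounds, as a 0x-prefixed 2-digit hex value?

0xB3

s_0 = plaintext = 0xE8
s_1 = Round(s_0, k_0) = 0x80
s_2 = Round(s_1, k_1) = 0x0E
s_3 = Round(s_2, k_2) = 0xEB
s_4 = Round(s_3, k_3) = 0xB3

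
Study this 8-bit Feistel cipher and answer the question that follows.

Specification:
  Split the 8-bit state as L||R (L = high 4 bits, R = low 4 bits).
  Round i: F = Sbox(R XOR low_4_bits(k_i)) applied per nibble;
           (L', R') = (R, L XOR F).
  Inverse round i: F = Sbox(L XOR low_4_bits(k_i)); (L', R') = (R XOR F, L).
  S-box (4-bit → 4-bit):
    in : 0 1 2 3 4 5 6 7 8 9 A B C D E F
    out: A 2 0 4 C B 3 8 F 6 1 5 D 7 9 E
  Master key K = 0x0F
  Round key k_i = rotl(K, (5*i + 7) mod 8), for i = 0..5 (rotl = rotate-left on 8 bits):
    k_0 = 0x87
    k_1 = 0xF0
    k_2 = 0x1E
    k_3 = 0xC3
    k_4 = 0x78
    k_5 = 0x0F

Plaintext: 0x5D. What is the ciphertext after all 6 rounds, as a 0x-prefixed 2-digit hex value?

0x42

s_0 = plaintext = 0x5D
s_1 = Round(s_0, k_0) = 0xD4
s_2 = Round(s_1, k_1) = 0x41
s_3 = Round(s_2, k_2) = 0x1A
s_4 = Round(s_3, k_3) = 0xA7
s_5 = Round(s_4, k_4) = 0x74
s_6 = Round(s_5, k_5) = 0x42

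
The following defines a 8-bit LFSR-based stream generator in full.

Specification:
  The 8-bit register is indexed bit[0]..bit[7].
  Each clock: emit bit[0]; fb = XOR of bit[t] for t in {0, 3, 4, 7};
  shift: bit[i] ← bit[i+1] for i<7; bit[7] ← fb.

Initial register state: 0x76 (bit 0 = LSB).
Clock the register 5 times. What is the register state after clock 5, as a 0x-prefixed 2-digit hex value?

reg_0 = 0x76
clock 1: out=0, reg = 0xBB
clock 2: out=1, reg = 0x5D
clock 3: out=1, reg = 0xAE
clock 4: out=0, reg = 0x57
clock 5: out=1, reg = 0x2B

0x2B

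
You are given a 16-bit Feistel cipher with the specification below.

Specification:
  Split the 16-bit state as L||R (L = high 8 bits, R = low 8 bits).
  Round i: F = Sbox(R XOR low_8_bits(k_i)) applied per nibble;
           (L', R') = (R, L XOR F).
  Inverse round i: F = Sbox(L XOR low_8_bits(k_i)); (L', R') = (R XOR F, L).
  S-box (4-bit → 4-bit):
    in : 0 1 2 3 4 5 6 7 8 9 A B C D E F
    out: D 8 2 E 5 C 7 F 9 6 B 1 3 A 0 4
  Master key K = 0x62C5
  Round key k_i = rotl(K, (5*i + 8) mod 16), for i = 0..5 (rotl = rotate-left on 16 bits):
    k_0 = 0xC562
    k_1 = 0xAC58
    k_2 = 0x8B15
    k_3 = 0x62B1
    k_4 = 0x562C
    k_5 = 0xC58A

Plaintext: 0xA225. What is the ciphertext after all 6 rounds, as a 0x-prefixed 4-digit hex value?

s_0 = plaintext = 0xA225
s_1 = Round(s_0, k_0) = 0x25FD
s_2 = Round(s_1, k_1) = 0xFD99
s_3 = Round(s_2, k_2) = 0x996E
s_4 = Round(s_3, k_3) = 0x6E3D
s_5 = Round(s_4, k_4) = 0x3DE6
s_6 = Round(s_5, k_5) = 0xE64E

0xE64E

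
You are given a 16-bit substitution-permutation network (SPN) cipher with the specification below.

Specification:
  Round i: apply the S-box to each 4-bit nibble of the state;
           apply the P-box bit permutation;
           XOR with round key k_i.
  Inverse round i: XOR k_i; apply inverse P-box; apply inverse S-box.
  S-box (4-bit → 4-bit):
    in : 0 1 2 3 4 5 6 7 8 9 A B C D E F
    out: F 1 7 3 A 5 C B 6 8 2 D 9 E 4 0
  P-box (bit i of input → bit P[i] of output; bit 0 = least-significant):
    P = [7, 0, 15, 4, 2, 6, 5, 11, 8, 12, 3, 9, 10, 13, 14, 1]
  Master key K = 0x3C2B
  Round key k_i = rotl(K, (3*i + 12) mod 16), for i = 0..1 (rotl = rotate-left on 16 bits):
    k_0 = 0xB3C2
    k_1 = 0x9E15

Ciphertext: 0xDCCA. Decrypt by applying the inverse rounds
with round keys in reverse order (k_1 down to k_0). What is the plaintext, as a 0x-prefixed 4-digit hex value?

0x5320

s_0 = ciphertext = 0xDCCA
s_1 = InvRound(s_0, k_1) = 0x6637
s_2 = InvRound(s_1, k_0) = 0x5320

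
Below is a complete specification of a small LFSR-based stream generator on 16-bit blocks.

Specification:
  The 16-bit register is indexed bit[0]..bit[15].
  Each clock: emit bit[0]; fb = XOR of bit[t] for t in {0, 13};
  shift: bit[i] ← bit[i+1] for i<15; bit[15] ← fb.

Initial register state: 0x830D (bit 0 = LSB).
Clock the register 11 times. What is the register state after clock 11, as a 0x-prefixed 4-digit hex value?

reg_0 = 0x830D
clock 1: out=1, reg = 0xC186
clock 2: out=0, reg = 0x60C3
clock 3: out=1, reg = 0x3061
clock 4: out=1, reg = 0x1830
clock 5: out=0, reg = 0x0C18
clock 6: out=0, reg = 0x060C
clock 7: out=0, reg = 0x0306
clock 8: out=0, reg = 0x0183
clock 9: out=1, reg = 0x80C1
clock 10: out=1, reg = 0xC060
clock 11: out=0, reg = 0x6030

0x6030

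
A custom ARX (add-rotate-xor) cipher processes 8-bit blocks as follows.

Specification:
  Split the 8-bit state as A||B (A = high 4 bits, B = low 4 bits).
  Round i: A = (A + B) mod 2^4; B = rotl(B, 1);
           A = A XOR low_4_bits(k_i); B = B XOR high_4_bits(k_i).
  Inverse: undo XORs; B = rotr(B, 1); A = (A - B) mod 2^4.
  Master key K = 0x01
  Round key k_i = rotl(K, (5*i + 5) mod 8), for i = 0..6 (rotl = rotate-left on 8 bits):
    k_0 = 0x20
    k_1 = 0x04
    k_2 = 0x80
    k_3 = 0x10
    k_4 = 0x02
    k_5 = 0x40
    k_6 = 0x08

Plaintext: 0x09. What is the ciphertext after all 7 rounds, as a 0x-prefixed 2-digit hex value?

0x5C

s_0 = plaintext = 0x09
s_1 = Round(s_0, k_0) = 0x91
s_2 = Round(s_1, k_1) = 0xE2
s_3 = Round(s_2, k_2) = 0x0C
s_4 = Round(s_3, k_3) = 0xC8
s_5 = Round(s_4, k_4) = 0x61
s_6 = Round(s_5, k_5) = 0x76
s_7 = Round(s_6, k_6) = 0x5C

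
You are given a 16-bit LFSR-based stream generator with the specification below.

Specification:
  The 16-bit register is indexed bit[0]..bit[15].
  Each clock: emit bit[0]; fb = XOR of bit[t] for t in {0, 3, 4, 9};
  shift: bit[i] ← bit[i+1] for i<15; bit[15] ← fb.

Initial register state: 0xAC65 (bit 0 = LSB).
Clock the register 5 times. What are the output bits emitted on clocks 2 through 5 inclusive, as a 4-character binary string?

reg_0 = 0xAC65
clock 1: out=1, reg = 0xD632
clock 2: out=0, reg = 0x6B19
clock 3: out=1, reg = 0x358C
clock 4: out=0, reg = 0x9AC6
clock 5: out=0, reg = 0xCD63

0100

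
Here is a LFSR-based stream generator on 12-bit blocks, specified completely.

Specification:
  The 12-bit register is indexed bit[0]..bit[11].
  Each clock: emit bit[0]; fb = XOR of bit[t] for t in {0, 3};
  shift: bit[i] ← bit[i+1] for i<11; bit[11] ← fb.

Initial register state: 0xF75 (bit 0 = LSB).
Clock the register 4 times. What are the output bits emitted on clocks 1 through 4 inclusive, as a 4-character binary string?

1010

reg_0 = 0xF75
clock 1: out=1, reg = 0xFBA
clock 2: out=0, reg = 0xFDD
clock 3: out=1, reg = 0x7EE
clock 4: out=0, reg = 0xBF7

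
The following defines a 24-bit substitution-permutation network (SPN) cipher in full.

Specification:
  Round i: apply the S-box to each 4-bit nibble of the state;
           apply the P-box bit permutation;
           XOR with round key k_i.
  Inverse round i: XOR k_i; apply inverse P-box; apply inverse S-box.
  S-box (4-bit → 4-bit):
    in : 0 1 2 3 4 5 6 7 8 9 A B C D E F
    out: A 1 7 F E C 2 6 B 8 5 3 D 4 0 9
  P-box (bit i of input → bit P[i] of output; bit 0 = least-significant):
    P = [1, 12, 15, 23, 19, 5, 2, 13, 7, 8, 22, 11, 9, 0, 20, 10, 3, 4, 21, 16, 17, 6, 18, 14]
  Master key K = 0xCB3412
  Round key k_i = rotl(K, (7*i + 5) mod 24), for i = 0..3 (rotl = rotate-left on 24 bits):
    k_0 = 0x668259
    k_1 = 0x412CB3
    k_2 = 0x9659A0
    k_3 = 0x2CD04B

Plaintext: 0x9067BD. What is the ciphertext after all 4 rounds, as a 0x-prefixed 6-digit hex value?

s_0 = plaintext = 0x9067BD
s_1 = Round(s_0, k_0) = 0x2F4368
s_2 = Round(s_1, k_1) = 0x963158
s_3 = Round(s_2, k_2) = 0x062F37
s_4 = Round(s_3, k_3) = 0x342ABE

0x342ABE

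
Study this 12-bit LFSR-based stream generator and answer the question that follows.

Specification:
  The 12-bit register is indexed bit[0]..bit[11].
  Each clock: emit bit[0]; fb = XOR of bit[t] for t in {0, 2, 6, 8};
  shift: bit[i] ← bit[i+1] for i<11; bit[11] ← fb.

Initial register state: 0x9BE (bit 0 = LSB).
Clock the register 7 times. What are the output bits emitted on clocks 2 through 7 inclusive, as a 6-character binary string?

reg_0 = 0x9BE
clock 1: out=0, reg = 0x4DF
clock 2: out=1, reg = 0xA6F
clock 3: out=1, reg = 0xD37
clock 4: out=1, reg = 0xE9B
clock 5: out=1, reg = 0xF4D
clock 6: out=1, reg = 0x7A6
clock 7: out=0, reg = 0x3D3

111110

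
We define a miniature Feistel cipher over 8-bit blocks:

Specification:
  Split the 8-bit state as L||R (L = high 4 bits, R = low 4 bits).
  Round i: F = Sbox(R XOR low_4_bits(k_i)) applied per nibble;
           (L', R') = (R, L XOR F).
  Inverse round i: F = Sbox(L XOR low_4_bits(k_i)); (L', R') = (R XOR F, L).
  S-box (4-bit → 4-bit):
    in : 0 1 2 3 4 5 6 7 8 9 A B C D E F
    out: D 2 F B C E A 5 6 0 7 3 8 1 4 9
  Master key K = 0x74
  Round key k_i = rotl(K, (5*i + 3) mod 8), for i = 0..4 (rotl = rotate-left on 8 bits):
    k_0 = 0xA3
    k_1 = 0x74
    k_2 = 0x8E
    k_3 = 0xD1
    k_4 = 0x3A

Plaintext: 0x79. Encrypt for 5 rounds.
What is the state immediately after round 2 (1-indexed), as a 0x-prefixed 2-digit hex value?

s_0 = plaintext = 0x79
s_1 = Round(s_0, k_0) = 0x90
s_2 = Round(s_1, k_1) = 0x05
s_3 = Round(s_2, k_2) = 0x53
s_4 = Round(s_3, k_3) = 0x3A
s_5 = Round(s_4, k_4) = 0xAE

0x05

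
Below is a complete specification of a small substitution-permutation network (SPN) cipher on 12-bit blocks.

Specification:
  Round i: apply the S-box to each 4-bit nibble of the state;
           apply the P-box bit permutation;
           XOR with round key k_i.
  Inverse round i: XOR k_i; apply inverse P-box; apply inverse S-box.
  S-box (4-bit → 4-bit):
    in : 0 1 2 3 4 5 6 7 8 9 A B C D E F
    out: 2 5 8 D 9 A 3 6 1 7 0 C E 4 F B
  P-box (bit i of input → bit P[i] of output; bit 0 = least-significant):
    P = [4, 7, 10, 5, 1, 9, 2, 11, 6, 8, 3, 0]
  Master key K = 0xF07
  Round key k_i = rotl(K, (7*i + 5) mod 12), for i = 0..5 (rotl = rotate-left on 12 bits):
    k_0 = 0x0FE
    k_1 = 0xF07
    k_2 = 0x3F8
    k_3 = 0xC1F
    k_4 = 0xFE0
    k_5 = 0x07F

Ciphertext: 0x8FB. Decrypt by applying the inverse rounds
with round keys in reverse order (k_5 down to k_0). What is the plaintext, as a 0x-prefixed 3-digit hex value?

0x867

s_0 = ciphertext = 0x8FB
s_1 = InvRound(s_0, k_5) = 0xAB0
s_2 = InvRound(s_1, k_4) = 0x6A1
s_3 = InvRound(s_2, k_3) = 0xDEF
s_4 = InvRound(s_3, k_2) = 0x2E1
s_5 = InvRound(s_4, k_1) = 0x63C
s_6 = InvRound(s_5, k_0) = 0x867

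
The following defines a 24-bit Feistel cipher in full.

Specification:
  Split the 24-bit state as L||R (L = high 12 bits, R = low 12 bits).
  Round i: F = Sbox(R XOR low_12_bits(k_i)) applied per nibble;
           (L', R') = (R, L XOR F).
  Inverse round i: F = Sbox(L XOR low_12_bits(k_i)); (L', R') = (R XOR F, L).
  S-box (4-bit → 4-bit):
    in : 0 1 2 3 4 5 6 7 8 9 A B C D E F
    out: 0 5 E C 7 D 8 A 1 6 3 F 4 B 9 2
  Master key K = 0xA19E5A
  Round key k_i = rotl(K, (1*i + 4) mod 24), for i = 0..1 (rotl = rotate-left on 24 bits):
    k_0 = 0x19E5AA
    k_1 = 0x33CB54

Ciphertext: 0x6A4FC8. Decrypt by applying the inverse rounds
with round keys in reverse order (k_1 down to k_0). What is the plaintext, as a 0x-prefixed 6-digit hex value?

0x3DA4E8

s_0 = ciphertext = 0x6A4FC8
s_1 = InvRound(s_0, k_1) = 0x4E86A4
s_2 = InvRound(s_1, k_0) = 0x3DA4E8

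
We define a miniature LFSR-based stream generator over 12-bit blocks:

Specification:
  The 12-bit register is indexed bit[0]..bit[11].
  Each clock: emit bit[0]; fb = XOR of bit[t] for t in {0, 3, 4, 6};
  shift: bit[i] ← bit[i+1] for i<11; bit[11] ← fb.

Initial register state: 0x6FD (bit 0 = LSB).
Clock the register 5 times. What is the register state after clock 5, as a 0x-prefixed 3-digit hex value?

reg_0 = 0x6FD
clock 1: out=1, reg = 0x37E
clock 2: out=0, reg = 0x9BF
clock 3: out=1, reg = 0xCDF
clock 4: out=1, reg = 0x66F
clock 5: out=1, reg = 0xB37

0xB37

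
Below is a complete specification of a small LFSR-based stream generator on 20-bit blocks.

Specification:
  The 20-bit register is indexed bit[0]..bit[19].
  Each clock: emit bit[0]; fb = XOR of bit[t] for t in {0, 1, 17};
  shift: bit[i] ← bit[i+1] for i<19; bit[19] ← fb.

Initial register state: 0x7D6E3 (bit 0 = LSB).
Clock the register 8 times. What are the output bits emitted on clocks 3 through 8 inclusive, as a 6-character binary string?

000111

reg_0 = 0x7D6E3
clock 1: out=1, reg = 0xBEB71
clock 2: out=1, reg = 0x5F5B8
clock 3: out=0, reg = 0x2FADC
clock 4: out=0, reg = 0x97D6E
clock 5: out=0, reg = 0xCBEB7
clock 6: out=1, reg = 0x65F5B
clock 7: out=1, reg = 0xB2FAD
clock 8: out=1, reg = 0x597D6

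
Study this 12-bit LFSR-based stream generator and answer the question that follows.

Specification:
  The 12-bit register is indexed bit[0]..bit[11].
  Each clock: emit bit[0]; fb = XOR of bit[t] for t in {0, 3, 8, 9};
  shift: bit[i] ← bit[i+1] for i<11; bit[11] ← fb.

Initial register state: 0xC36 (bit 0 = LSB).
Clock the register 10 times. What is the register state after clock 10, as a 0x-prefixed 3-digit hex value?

reg_0 = 0xC36
clock 1: out=0, reg = 0x61B
clock 2: out=1, reg = 0xB0D
clock 3: out=1, reg = 0x586
clock 4: out=0, reg = 0xAC3
clock 5: out=1, reg = 0x561
clock 6: out=1, reg = 0x2B0
clock 7: out=0, reg = 0x958
clock 8: out=0, reg = 0x4AC
clock 9: out=0, reg = 0xA56
clock 10: out=0, reg = 0xD2B

0xD2B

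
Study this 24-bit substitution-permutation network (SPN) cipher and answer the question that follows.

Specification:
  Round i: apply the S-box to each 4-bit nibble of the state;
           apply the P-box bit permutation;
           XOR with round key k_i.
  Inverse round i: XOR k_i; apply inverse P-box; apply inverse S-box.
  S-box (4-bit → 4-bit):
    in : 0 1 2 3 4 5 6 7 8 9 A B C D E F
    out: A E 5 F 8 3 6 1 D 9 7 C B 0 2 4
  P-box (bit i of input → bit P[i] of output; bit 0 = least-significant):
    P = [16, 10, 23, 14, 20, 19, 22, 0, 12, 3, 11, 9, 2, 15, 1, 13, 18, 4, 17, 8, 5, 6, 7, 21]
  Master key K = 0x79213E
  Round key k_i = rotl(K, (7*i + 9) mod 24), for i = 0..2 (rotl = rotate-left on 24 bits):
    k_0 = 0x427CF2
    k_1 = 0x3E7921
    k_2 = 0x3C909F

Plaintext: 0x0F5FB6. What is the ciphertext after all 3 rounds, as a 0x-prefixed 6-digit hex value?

s_0 = plaintext = 0x0F5FB6
s_1 = Round(s_0, k_0) = 0xA0F0B7
s_2 = Round(s_1, k_1) = 0x7F7ADA
s_3 = Round(s_2, k_2) = 0xBF8CB3

0xBF8CB3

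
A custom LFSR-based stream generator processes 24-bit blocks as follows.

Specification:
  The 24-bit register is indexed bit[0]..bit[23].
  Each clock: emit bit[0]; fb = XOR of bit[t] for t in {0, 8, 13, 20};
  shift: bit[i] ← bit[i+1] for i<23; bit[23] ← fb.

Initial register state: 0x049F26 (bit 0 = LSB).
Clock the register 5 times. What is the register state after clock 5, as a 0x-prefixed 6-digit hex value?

0x6824F9

reg_0 = 0x049F26
clock 1: out=0, reg = 0x824F93
clock 2: out=1, reg = 0x4127C9
clock 3: out=1, reg = 0xA093E4
clock 4: out=0, reg = 0xD049F2
clock 5: out=0, reg = 0x6824F9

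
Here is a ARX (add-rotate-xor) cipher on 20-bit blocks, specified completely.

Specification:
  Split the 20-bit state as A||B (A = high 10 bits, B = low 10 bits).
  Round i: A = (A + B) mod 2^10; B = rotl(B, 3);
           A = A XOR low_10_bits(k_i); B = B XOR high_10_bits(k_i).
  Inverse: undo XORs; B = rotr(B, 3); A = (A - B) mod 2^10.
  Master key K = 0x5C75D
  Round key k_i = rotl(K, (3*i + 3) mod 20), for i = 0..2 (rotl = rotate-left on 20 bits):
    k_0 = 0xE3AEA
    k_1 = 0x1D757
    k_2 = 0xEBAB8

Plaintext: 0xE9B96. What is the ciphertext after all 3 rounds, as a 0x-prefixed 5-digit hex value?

0xAAE75

s_0 = plaintext = 0xE9B96
s_1 = Round(s_0, k_0) = 0x75B39
s_2 = Round(s_1, k_1) = 0x961BB
s_3 = Round(s_2, k_2) = 0xAAE75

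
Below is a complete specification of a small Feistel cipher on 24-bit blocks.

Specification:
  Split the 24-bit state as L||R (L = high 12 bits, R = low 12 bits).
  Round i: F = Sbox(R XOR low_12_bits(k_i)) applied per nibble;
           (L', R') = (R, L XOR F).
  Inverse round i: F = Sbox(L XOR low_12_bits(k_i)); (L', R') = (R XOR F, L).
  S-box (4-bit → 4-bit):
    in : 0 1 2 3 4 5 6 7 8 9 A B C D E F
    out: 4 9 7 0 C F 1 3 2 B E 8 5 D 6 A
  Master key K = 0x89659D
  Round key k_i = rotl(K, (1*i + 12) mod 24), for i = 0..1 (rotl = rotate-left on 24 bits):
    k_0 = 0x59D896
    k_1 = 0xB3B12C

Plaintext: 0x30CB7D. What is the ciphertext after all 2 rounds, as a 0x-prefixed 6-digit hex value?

0x364CBF

s_0 = plaintext = 0x30CB7D
s_1 = Round(s_0, k_0) = 0xB7D364
s_2 = Round(s_1, k_1) = 0x364CBF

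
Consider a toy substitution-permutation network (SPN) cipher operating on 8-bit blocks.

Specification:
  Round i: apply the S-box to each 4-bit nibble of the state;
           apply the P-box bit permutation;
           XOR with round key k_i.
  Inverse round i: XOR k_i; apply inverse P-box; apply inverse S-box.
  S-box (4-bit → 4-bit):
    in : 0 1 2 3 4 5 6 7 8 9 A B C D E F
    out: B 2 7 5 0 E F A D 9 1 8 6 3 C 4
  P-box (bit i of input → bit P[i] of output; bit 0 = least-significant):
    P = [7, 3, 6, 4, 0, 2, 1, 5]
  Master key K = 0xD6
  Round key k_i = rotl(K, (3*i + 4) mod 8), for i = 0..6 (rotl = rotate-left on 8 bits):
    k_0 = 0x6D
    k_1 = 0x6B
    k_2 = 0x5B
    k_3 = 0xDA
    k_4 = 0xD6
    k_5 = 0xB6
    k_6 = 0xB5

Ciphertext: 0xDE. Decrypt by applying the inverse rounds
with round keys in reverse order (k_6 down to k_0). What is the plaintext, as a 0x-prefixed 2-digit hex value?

0xCE

s_0 = ciphertext = 0xDE
s_1 = InvRound(s_0, k_6) = 0x8C
s_2 = InvRound(s_1, k_5) = 0xE7
s_3 = InvRound(s_2, k_4) = 0x9B
s_4 = InvRound(s_3, k_3) = 0xAF
s_5 = InvRound(s_4, k_2) = 0x78
s_6 = InvRound(s_5, k_1) = 0x3B
s_7 = InvRound(s_6, k_0) = 0xCE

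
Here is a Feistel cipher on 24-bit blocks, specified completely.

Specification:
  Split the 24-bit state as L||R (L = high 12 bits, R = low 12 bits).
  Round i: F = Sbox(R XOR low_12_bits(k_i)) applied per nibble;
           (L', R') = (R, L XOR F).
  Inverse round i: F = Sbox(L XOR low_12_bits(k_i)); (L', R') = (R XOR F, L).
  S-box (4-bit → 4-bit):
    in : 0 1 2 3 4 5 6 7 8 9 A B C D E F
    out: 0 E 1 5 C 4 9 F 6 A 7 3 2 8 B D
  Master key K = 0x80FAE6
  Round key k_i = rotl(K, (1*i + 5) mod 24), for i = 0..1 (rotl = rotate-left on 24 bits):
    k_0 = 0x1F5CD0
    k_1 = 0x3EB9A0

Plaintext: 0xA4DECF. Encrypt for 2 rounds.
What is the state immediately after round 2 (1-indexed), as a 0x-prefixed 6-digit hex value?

s_0 = plaintext = 0xA4DECF
s_1 = Round(s_0, k_0) = 0xECFBA0
s_2 = Round(s_1, k_1) = 0xBA0FCF

0xBA0FCF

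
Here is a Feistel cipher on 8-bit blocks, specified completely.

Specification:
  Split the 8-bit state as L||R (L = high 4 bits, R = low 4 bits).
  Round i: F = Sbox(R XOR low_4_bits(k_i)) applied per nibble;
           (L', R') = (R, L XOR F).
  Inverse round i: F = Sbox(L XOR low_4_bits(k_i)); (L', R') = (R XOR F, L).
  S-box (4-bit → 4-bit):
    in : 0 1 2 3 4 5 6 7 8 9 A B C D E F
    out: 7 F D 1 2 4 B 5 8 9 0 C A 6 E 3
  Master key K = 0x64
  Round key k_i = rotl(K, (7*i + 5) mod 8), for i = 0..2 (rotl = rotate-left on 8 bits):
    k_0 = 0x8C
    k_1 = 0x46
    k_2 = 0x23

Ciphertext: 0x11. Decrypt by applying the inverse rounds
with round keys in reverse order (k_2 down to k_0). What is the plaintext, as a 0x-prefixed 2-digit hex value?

s_0 = ciphertext = 0x11
s_1 = InvRound(s_0, k_2) = 0xC1
s_2 = InvRound(s_1, k_1) = 0x1C
s_3 = InvRound(s_2, k_0) = 0xA1

0xA1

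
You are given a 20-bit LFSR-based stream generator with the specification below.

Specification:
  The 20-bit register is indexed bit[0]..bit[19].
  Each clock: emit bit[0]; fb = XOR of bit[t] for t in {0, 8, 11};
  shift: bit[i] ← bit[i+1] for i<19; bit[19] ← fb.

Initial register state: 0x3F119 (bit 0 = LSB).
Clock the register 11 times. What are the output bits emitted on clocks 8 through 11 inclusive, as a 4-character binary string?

0100

reg_0 = 0x3F119
clock 1: out=1, reg = 0x1F88C
clock 2: out=0, reg = 0x8FC46
clock 3: out=0, reg = 0xC7E23
clock 4: out=1, reg = 0x63F11
clock 5: out=1, reg = 0xB1F88
clock 6: out=0, reg = 0x58FC4
clock 7: out=0, reg = 0x2C7E2
clock 8: out=0, reg = 0x963F1
clock 9: out=1, reg = 0x4B1F8
clock 10: out=0, reg = 0xA58FC
clock 11: out=0, reg = 0xD2C7E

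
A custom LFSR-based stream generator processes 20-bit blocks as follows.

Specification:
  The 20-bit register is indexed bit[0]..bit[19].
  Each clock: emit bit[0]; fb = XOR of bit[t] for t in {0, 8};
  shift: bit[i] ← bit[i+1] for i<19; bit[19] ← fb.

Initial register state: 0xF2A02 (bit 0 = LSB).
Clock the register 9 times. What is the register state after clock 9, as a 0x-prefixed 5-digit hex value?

reg_0 = 0xF2A02
clock 1: out=0, reg = 0x79501
clock 2: out=1, reg = 0x3CA80
clock 3: out=0, reg = 0x1E540
clock 4: out=0, reg = 0x8F2A0
clock 5: out=0, reg = 0x47950
clock 6: out=0, reg = 0xA3CA8
clock 7: out=0, reg = 0x51E54
clock 8: out=0, reg = 0x28F2A
clock 9: out=0, reg = 0x94795

0x94795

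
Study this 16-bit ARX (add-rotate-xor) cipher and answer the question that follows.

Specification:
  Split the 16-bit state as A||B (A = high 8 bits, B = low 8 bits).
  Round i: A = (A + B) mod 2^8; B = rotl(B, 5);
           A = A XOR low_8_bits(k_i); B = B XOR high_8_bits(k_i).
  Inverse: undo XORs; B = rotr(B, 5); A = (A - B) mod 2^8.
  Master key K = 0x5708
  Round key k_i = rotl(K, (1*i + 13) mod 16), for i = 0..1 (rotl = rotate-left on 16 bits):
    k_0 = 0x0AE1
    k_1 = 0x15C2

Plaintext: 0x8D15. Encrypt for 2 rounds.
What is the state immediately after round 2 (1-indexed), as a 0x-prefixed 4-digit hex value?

s_0 = plaintext = 0x8D15
s_1 = Round(s_0, k_0) = 0x43A8
s_2 = Round(s_1, k_1) = 0x2900

0x2900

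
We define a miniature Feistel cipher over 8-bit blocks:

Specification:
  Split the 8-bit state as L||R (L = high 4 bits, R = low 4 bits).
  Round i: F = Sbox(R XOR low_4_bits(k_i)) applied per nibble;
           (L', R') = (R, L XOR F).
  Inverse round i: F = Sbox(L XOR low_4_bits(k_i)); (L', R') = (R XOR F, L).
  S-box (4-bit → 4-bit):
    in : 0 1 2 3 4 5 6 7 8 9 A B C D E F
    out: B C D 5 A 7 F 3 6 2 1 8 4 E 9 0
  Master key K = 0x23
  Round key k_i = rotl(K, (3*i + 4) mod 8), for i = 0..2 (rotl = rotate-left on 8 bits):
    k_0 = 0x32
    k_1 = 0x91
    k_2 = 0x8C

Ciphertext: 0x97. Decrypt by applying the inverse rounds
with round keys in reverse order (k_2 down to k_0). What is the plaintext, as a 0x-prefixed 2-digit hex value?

0x35

s_0 = ciphertext = 0x97
s_1 = InvRound(s_0, k_2) = 0x09
s_2 = InvRound(s_1, k_1) = 0x50
s_3 = InvRound(s_2, k_0) = 0x35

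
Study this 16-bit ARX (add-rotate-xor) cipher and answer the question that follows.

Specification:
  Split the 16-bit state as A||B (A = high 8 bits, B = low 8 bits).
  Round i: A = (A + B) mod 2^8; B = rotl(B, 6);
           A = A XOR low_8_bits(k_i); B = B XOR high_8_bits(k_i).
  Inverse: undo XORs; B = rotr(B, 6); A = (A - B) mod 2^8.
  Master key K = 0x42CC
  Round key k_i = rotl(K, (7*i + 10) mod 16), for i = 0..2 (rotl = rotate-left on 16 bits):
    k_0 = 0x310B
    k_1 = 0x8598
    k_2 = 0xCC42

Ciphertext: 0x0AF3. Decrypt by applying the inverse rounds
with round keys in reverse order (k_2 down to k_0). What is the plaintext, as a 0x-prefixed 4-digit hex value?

0x9153

s_0 = ciphertext = 0x0AF3
s_1 = InvRound(s_0, k_2) = 0x4CFC
s_2 = InvRound(s_1, k_1) = 0xEFE5
s_3 = InvRound(s_2, k_0) = 0x9153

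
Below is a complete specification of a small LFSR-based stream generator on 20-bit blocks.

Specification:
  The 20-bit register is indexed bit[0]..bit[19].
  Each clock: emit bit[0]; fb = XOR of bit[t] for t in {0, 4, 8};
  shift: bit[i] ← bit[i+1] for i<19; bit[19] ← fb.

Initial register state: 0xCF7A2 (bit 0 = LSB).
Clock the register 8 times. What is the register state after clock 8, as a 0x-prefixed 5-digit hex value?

reg_0 = 0xCF7A2
clock 1: out=0, reg = 0xE7BD1
clock 2: out=1, reg = 0xF3DE8
clock 3: out=0, reg = 0xF9EF4
clock 4: out=0, reg = 0xFCF7A
clock 5: out=0, reg = 0x7E7BD
clock 6: out=1, reg = 0xBF3DE
clock 7: out=0, reg = 0x5F9EF
clock 8: out=1, reg = 0x2FCF7

0x2FCF7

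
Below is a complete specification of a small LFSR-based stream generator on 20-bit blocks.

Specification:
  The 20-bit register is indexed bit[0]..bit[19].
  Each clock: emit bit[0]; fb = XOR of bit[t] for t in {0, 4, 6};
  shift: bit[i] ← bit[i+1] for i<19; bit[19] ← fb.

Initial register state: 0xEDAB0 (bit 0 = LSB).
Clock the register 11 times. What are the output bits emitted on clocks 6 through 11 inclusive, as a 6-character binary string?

reg_0 = 0xEDAB0
clock 1: out=0, reg = 0xF6D58
clock 2: out=0, reg = 0x7B6AC
clock 3: out=0, reg = 0x3DB56
clock 4: out=0, reg = 0x1EDAB
clock 5: out=1, reg = 0x8F6D5
clock 6: out=1, reg = 0xC7B6A
clock 7: out=0, reg = 0xE3DB5
clock 8: out=1, reg = 0x71EDA
clock 9: out=0, reg = 0x38F6D
clock 10: out=1, reg = 0x1C7B6
clock 11: out=0, reg = 0x8E3DB

101010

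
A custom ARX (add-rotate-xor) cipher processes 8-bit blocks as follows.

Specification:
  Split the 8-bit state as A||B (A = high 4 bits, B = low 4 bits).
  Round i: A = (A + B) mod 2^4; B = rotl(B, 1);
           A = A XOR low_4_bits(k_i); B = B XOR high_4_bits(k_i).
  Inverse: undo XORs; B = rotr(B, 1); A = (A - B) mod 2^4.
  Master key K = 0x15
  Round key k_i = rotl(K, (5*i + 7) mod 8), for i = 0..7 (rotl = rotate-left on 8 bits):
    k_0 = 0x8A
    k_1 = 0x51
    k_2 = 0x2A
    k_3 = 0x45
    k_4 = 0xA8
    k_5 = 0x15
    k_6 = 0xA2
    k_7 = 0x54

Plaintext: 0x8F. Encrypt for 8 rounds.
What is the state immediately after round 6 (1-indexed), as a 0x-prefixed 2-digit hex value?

s_0 = plaintext = 0x8F
s_1 = Round(s_0, k_0) = 0xD7
s_2 = Round(s_1, k_1) = 0x5B
s_3 = Round(s_2, k_2) = 0xA5
s_4 = Round(s_3, k_3) = 0xAE
s_5 = Round(s_4, k_4) = 0x07
s_6 = Round(s_5, k_5) = 0x2F
s_7 = Round(s_6, k_6) = 0x35
s_8 = Round(s_7, k_7) = 0xCF

0x2F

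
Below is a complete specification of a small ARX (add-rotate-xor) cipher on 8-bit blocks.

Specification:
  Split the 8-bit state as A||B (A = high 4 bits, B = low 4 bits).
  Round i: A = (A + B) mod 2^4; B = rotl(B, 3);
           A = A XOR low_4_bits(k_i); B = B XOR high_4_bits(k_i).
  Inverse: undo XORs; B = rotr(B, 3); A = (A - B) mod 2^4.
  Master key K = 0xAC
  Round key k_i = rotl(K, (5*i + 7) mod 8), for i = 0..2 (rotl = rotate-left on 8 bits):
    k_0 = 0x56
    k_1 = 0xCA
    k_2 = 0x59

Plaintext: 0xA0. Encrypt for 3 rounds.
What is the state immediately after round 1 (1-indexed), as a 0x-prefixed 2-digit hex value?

0xC5

s_0 = plaintext = 0xA0
s_1 = Round(s_0, k_0) = 0xC5
s_2 = Round(s_1, k_1) = 0xB6
s_3 = Round(s_2, k_2) = 0x86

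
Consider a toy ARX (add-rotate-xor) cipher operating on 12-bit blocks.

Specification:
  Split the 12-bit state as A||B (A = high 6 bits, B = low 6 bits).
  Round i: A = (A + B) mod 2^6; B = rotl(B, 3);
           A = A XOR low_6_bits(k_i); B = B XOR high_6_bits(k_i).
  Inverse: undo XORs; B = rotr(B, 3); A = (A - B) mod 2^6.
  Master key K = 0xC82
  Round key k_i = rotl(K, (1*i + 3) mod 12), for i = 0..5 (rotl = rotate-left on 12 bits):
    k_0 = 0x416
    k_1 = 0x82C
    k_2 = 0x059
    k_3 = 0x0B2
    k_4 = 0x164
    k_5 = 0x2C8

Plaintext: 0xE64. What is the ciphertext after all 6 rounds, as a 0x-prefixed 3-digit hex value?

s_0 = plaintext = 0xE64
s_1 = Round(s_0, k_0) = 0x2F4
s_2 = Round(s_1, k_1) = 0x4C6
s_3 = Round(s_2, k_2) = 0x031
s_4 = Round(s_3, k_3) = 0x0CC
s_5 = Round(s_4, k_4) = 0xAE4
s_6 = Round(s_5, k_5) = 0x1EF

0x1EF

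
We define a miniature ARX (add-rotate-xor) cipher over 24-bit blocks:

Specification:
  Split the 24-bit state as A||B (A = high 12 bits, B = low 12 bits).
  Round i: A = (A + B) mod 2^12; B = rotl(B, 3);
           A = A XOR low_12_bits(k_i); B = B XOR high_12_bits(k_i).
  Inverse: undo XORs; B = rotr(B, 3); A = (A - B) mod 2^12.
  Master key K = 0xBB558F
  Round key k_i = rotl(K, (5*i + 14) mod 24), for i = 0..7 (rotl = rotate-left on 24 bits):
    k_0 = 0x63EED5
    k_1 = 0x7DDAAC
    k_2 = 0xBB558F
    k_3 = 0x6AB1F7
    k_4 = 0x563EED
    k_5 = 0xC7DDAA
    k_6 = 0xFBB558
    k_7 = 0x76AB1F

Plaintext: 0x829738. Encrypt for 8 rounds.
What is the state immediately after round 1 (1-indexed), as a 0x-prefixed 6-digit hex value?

s_0 = plaintext = 0x829738
s_1 = Round(s_0, k_0) = 0x1B4FFD
s_2 = Round(s_1, k_1) = 0xB1D832
s_3 = Round(s_2, k_2) = 0x6C0A21
s_4 = Round(s_3, k_3) = 0x1167A6
s_5 = Round(s_4, k_4) = 0x651850
s_6 = Round(s_5, k_5) = 0x30BEF9
s_7 = Round(s_6, k_6) = 0x75C874
s_8 = Round(s_7, k_7) = 0x4CF4CE

0x1B4FFD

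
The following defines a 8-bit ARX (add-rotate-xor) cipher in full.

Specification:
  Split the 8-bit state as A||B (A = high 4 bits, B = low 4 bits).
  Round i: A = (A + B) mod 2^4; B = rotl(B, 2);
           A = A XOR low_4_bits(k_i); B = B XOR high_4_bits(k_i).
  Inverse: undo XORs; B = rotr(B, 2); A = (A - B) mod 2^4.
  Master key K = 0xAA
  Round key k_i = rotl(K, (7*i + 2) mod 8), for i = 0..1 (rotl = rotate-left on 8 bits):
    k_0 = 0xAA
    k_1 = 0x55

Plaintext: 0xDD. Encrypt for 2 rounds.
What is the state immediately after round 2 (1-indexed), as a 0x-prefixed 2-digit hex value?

0x82

s_0 = plaintext = 0xDD
s_1 = Round(s_0, k_0) = 0x0D
s_2 = Round(s_1, k_1) = 0x82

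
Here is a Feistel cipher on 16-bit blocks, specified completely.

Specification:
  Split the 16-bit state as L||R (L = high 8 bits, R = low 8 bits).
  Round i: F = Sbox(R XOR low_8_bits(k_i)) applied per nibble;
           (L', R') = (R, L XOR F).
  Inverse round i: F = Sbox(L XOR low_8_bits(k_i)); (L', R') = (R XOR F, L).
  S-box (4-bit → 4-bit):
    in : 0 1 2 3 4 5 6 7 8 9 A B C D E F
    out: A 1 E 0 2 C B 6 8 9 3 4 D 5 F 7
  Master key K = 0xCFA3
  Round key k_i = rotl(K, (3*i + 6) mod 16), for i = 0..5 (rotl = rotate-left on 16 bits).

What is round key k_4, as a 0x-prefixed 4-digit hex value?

K = 0xCFA3
k_0 = rotl(K, (3*0+6) mod 16) = rotl(K, 6) = 0xE8F3
k_1 = rotl(K, (3*1+6) mod 16) = rotl(K, 9) = 0x479F
k_2 = rotl(K, (3*2+6) mod 16) = rotl(K, 12) = 0x3CFA
k_3 = rotl(K, (3*3+6) mod 16) = rotl(K, 15) = 0xE7D1
k_4 = rotl(K, (3*4+6) mod 16) = rotl(K, 2) = 0x3E8F

0x3E8F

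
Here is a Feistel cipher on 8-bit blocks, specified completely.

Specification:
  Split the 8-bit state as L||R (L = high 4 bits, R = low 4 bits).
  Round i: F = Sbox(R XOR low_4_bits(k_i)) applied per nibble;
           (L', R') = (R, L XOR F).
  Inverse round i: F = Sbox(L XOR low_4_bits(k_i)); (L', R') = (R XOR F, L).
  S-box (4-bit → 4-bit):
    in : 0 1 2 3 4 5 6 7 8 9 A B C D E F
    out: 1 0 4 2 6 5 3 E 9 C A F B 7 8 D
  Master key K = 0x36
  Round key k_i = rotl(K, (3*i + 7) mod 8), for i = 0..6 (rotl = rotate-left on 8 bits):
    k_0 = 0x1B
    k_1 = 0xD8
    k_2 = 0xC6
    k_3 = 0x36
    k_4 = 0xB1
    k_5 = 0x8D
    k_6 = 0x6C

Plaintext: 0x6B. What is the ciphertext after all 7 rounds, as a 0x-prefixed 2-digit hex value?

s_0 = plaintext = 0x6B
s_1 = Round(s_0, k_0) = 0xB7
s_2 = Round(s_1, k_1) = 0x76
s_3 = Round(s_2, k_2) = 0x66
s_4 = Round(s_3, k_3) = 0x67
s_5 = Round(s_4, k_4) = 0x75
s_6 = Round(s_5, k_5) = 0x5E
s_7 = Round(s_6, k_6) = 0xE1

0xE1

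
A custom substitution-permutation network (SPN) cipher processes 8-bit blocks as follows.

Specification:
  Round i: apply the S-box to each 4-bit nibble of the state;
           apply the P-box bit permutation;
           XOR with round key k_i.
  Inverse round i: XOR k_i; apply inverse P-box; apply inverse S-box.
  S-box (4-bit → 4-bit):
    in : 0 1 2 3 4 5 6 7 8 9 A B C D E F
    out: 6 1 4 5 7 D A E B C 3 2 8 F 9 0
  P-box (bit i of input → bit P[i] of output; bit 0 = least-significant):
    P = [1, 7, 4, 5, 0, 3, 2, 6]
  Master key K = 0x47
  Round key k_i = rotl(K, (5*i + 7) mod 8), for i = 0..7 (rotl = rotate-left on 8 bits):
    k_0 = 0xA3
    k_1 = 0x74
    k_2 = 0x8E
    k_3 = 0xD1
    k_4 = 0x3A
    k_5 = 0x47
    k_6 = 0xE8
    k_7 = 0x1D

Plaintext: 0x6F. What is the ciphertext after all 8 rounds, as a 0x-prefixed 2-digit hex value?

s_0 = plaintext = 0x6F
s_1 = Round(s_0, k_0) = 0xEB
s_2 = Round(s_1, k_1) = 0xB5
s_3 = Round(s_2, k_2) = 0xB4
s_4 = Round(s_3, k_3) = 0x4B
s_5 = Round(s_4, k_4) = 0xB7
s_6 = Round(s_5, k_5) = 0xFF
s_7 = Round(s_6, k_6) = 0xE8
s_8 = Round(s_7, k_7) = 0xFE

0xFE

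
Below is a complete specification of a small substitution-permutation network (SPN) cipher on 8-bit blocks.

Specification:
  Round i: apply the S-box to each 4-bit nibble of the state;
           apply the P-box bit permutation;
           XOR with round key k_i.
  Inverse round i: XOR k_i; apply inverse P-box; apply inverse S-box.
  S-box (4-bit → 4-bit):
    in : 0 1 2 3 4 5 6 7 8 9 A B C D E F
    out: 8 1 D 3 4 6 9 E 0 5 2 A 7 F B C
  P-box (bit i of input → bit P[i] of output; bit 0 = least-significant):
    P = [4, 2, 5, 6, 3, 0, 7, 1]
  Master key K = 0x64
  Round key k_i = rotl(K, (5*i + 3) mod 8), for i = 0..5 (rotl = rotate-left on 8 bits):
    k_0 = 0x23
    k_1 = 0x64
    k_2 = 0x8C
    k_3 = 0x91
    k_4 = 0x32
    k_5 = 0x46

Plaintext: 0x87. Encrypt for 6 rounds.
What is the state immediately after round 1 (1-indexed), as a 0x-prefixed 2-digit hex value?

s_0 = plaintext = 0x87
s_1 = Round(s_0, k_0) = 0x47
s_2 = Round(s_1, k_1) = 0x80
s_3 = Round(s_2, k_2) = 0xCC
s_4 = Round(s_3, k_3) = 0x2C
s_5 = Round(s_4, k_4) = 0x8C
s_6 = Round(s_5, k_5) = 0x72

0x47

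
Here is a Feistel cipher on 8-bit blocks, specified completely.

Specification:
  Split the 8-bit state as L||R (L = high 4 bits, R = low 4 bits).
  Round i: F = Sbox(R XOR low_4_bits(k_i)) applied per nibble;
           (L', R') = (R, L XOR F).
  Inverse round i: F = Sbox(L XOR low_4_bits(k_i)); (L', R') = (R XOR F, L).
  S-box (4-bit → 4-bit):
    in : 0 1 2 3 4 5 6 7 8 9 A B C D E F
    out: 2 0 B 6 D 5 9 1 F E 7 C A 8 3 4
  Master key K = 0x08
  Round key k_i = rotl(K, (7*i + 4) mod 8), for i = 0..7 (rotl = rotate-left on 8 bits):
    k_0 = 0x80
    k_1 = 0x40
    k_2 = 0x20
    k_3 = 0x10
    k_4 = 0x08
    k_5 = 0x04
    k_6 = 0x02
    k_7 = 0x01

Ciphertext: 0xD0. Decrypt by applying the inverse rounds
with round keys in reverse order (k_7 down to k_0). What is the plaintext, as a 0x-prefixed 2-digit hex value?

s_0 = ciphertext = 0xD0
s_1 = InvRound(s_0, k_7) = 0xAD
s_2 = InvRound(s_1, k_6) = 0x2A
s_3 = InvRound(s_2, k_5) = 0x32
s_4 = InvRound(s_3, k_4) = 0xE3
s_5 = InvRound(s_4, k_3) = 0x0E
s_6 = InvRound(s_5, k_2) = 0xC0
s_7 = InvRound(s_6, k_1) = 0xAC
s_8 = InvRound(s_7, k_0) = 0xBA

0xBA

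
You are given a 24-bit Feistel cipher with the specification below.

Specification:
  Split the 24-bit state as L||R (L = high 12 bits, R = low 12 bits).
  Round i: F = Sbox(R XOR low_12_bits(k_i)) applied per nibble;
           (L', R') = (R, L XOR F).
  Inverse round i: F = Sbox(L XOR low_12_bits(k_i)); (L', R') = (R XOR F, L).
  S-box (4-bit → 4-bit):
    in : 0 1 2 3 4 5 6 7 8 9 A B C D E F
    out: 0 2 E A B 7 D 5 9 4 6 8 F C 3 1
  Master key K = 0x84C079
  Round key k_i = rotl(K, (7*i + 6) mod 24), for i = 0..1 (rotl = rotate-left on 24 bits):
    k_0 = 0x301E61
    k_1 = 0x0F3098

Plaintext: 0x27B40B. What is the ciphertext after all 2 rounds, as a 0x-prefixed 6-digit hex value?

s_0 = plaintext = 0x27B40B
s_1 = Round(s_0, k_0) = 0x40B4AD
s_2 = Round(s_1, k_1) = 0x4ADFAC

0x4ADFAC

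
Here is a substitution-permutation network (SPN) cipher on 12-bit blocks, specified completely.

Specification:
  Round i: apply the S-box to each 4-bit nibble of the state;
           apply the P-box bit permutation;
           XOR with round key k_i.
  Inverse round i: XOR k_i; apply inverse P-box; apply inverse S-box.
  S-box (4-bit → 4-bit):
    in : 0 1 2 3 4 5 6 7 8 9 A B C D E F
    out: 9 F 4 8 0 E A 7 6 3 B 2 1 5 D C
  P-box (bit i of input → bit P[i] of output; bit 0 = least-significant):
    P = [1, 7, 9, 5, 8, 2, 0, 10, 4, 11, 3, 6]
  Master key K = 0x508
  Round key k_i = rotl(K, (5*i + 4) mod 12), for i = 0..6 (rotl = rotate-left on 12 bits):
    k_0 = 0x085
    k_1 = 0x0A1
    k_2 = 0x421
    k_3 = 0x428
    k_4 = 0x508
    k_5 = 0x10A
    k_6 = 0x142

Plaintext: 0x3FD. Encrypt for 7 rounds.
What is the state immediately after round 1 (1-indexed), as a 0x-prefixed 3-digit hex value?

s_0 = plaintext = 0x3FD
s_1 = Round(s_0, k_0) = 0x6C6
s_2 = Round(s_1, k_1) = 0x941
s_3 = Round(s_2, k_2) = 0xE93
s_4 = Round(s_3, k_3) = 0x554
s_5 = Round(s_4, k_4) = 0x945
s_6 = Round(s_5, k_5) = 0xBBA
s_7 = Round(s_6, k_6) = 0x9E4

0x6C6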